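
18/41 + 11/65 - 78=-206249/2665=-77.39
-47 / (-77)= 47 / 77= 0.61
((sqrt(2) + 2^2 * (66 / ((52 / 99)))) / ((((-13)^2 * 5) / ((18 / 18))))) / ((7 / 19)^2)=361 * sqrt(2) / 41405 + 2358774 / 538265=4.39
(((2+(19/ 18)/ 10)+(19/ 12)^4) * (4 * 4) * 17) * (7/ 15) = 103519171/ 97200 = 1065.01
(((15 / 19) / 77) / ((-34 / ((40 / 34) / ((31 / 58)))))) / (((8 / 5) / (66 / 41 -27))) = 11320875 / 1074775394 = 0.01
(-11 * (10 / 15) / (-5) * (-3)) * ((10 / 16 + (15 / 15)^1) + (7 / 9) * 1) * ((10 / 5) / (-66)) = 173 / 540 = 0.32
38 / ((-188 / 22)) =-209 / 47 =-4.45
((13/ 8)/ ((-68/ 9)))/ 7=-0.03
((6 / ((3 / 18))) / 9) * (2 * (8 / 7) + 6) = 232 / 7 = 33.14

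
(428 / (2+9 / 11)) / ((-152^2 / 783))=-921591 / 179056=-5.15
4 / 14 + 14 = 100 / 7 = 14.29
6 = 6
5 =5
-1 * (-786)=786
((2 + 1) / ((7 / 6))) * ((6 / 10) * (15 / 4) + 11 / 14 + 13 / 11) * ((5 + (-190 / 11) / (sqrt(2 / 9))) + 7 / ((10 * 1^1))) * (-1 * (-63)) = 5997483 / 1540 - 29987415 * sqrt(2) / 1694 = -21140.13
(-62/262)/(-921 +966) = -0.01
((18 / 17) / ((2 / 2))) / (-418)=-9 / 3553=-0.00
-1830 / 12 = -305 / 2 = -152.50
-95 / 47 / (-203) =95 / 9541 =0.01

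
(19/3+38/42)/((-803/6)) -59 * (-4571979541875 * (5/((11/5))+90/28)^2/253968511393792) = 83055947050019314249/2601701519430221824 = 31.92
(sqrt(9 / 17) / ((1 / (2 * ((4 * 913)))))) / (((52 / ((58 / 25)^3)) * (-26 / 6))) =-3206470608 * sqrt(17) / 44890625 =-294.51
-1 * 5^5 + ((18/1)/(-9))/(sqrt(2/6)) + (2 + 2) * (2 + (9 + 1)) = -3077 - 2 * sqrt(3) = -3080.46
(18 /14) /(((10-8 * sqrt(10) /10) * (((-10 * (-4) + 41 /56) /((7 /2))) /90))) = 2520 * sqrt(10) /29653 + 31500 /29653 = 1.33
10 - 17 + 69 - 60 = 2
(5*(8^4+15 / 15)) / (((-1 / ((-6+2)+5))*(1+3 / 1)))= -20485 / 4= -5121.25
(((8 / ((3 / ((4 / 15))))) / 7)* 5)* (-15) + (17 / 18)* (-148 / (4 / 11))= -49393 / 126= -392.01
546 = 546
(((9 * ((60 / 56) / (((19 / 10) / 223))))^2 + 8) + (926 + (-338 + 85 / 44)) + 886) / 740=998097095377 / 575953840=1732.95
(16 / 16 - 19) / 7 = -2.57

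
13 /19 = 0.68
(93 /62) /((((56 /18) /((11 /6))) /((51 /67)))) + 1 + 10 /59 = 815667 /442736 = 1.84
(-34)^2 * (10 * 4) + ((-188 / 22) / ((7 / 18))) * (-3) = 3565556 / 77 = 46305.92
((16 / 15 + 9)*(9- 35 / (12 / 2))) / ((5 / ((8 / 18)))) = 5738 / 2025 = 2.83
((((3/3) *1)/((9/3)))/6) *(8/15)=4/135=0.03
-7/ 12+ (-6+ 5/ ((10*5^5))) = -246869/ 37500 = -6.58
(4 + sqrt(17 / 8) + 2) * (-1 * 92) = -552 - 23 * sqrt(34) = -686.11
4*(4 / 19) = 16 / 19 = 0.84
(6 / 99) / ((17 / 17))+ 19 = 629 / 33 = 19.06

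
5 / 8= 0.62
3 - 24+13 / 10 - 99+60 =-587 / 10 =-58.70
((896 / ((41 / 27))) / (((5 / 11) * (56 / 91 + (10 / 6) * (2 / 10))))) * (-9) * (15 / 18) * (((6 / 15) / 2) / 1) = -15567552 / 7585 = -2052.41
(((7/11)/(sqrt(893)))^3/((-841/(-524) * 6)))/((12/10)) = 224665 * sqrt(893)/8033771561211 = 0.00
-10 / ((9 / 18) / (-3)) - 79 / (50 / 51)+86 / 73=-70817 / 3650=-19.40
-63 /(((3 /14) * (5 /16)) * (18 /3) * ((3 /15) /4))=-3136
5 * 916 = 4580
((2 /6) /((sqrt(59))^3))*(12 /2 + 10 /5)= 8*sqrt(59) /10443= 0.01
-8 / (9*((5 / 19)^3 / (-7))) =384104 / 1125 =341.43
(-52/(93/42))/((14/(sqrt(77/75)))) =-52 * sqrt(231)/465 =-1.70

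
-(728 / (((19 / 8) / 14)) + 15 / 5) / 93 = -46.18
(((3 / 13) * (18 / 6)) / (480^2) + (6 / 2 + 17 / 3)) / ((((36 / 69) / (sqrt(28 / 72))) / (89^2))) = 82052.46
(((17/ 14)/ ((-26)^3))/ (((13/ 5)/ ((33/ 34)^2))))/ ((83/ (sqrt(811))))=-5445*sqrt(811)/ 18054207808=-0.00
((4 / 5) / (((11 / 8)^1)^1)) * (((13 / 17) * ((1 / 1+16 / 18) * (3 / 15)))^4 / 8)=114244 / 225534375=0.00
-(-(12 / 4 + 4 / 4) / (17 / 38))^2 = -23104 / 289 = -79.94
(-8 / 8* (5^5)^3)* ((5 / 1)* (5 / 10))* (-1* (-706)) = -53863525390625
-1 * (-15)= 15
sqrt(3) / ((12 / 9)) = 3 * sqrt(3) / 4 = 1.30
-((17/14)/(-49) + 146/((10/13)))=-650929/3430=-189.78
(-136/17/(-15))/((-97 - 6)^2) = 8/159135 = 0.00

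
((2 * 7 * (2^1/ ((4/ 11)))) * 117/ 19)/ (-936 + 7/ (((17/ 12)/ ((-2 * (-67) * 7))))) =51051/ 398240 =0.13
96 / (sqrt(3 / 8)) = 64*sqrt(6) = 156.77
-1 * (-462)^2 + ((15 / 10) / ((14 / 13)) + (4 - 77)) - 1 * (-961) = -5951529 / 28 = -212554.61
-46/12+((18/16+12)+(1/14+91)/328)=131827/13776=9.57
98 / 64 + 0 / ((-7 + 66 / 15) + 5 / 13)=49 / 32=1.53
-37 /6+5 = -7 /6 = -1.17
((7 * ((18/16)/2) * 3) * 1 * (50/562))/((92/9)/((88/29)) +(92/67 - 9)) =-31340925/126987272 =-0.25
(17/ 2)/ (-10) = -17/ 20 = -0.85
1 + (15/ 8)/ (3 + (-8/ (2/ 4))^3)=32729/ 32744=1.00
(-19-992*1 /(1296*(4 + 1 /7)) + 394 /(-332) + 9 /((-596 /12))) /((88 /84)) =-8358812875 /426067884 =-19.62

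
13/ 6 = 2.17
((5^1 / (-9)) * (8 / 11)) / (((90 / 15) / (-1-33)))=680 / 297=2.29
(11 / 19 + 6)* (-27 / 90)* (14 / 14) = -75 / 38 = -1.97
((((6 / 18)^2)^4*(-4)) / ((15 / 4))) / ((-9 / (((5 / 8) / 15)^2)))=1 / 31886460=0.00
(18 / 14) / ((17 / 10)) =90 / 119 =0.76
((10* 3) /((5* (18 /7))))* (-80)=-560 /3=-186.67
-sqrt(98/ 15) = -7*sqrt(30)/ 15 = -2.56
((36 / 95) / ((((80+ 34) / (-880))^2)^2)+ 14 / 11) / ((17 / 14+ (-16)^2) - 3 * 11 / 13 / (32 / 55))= 961380599012288 / 180492753077703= 5.33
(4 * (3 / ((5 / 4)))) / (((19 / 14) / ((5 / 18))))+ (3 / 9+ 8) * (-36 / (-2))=8662 / 57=151.96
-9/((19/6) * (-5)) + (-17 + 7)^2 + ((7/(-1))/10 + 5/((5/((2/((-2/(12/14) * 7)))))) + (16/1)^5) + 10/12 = 2928953686/2793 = 1048676.58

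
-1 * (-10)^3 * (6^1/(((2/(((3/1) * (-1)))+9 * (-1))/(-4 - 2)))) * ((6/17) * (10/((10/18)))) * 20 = 233280000/493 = 473184.58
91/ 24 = 3.79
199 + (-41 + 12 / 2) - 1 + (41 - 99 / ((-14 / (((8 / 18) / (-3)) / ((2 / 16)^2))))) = 2876 / 21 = 136.95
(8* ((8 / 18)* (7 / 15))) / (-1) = -224 / 135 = -1.66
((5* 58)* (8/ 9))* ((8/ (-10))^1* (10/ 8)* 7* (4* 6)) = -129920/ 3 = -43306.67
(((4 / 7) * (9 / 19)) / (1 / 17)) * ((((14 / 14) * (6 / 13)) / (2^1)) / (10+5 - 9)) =306 / 1729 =0.18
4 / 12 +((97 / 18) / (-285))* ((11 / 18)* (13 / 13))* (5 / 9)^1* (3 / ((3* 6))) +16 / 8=2325901 / 997272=2.33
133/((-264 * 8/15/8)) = -665/88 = -7.56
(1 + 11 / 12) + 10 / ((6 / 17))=30.25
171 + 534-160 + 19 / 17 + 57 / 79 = 734405 / 1343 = 546.84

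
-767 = -767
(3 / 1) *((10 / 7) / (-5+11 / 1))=5 / 7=0.71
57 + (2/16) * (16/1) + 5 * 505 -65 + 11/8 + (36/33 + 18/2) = 222681/88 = 2530.47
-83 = -83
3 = 3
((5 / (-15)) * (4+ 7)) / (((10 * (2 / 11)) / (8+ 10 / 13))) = -2299 / 130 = -17.68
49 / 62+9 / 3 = 235 / 62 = 3.79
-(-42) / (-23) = -42 / 23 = -1.83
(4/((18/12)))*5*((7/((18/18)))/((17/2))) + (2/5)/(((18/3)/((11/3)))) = 8587/765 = 11.22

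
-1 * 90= -90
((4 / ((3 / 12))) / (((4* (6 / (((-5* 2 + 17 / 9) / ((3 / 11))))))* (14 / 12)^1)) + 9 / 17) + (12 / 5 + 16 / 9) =-197399 / 16065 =-12.29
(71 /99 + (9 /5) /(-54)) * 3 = 677 /330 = 2.05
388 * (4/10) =155.20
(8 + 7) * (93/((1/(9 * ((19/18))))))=26505/2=13252.50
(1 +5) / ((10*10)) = 0.06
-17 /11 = -1.55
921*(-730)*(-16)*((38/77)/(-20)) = -20438832/77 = -265439.38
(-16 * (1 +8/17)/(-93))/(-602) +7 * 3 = 21.00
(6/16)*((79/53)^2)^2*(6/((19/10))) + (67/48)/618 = 26006886644953/4447201339296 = 5.85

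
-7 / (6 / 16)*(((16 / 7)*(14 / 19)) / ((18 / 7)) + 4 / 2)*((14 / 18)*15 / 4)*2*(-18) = 889840 / 171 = 5203.74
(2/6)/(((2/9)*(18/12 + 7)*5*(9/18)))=6/85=0.07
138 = 138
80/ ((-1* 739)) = -80/ 739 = -0.11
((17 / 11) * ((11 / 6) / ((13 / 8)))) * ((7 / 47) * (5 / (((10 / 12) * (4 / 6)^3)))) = 3213 / 611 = 5.26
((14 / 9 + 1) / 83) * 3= 23 / 249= 0.09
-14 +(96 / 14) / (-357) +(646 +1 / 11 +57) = 6313964 / 9163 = 689.07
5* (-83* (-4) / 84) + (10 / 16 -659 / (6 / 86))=-9425.28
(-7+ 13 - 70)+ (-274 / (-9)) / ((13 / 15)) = -1126 / 39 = -28.87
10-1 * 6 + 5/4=21/4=5.25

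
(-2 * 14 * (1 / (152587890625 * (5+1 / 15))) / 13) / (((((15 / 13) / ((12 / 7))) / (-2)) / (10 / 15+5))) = 136 / 2899169921875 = 0.00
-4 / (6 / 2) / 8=-1 / 6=-0.17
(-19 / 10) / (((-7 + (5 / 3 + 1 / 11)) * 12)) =209 / 6920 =0.03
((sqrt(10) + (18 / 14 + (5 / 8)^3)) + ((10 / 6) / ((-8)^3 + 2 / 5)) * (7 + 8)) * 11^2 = 821439597 / 4583936 + 121 * sqrt(10) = 561.84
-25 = -25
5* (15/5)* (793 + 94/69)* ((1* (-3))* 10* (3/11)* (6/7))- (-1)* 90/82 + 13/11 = -83560.51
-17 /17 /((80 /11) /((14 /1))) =-77 /40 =-1.92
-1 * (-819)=819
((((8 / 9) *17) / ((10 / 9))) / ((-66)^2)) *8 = 136 / 5445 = 0.02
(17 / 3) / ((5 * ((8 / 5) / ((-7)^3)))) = -5831 / 24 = -242.96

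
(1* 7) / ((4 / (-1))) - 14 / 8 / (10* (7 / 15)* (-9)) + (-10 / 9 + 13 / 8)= -43 / 36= -1.19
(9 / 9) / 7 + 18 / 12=23 / 14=1.64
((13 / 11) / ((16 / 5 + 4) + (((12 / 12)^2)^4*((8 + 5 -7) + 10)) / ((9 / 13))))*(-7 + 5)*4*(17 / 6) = -3315 / 3751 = -0.88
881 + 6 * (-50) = 581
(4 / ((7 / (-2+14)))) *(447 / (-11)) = -21456 / 77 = -278.65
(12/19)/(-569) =-0.00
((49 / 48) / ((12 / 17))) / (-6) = -833 / 3456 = -0.24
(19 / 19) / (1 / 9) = 9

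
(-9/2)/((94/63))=-567/188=-3.02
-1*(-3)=3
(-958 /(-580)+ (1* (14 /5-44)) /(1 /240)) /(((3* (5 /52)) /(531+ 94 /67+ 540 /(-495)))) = -29189350155082 /1602975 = -18209485.58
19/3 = 6.33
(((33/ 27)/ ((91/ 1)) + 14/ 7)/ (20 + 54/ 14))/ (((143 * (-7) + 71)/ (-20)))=3298/ 1817127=0.00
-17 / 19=-0.89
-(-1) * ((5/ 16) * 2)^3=125/ 512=0.24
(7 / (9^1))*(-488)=-3416 / 9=-379.56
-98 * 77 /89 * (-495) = 3735270 /89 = 41969.33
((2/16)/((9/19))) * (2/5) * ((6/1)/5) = 19/150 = 0.13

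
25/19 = 1.32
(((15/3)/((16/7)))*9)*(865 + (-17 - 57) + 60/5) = 252945/16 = 15809.06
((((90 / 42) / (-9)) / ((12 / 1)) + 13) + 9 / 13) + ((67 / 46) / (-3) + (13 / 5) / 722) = 1793957617 / 136003140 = 13.19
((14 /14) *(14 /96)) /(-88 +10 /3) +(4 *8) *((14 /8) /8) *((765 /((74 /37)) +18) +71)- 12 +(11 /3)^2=120771857 /36576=3301.94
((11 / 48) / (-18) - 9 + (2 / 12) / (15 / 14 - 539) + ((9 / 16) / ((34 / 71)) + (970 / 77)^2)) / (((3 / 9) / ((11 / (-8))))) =-2909918631407 / 4676208768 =-622.28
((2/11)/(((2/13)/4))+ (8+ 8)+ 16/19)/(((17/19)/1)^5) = 587487068/15618427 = 37.61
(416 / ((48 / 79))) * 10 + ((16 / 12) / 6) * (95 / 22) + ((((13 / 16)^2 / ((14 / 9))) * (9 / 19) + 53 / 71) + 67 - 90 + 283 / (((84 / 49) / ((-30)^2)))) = 74381984865101 / 478646784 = 155400.57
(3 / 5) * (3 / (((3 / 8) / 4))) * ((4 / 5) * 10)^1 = 768 / 5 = 153.60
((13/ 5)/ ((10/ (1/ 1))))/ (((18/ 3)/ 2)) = 13/ 150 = 0.09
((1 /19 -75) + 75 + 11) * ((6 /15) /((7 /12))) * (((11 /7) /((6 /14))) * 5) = 2640 /19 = 138.95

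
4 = 4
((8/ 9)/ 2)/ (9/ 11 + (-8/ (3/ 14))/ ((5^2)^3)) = 687500/ 1261929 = 0.54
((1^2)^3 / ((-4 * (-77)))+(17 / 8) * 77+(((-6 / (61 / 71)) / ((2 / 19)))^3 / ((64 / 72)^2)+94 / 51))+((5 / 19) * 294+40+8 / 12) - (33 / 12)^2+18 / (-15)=-2001456571952980627 / 5419434672960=-369310.95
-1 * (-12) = 12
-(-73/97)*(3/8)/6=73/1552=0.05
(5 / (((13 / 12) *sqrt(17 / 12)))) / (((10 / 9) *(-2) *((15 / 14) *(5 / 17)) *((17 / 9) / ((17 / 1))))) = -2268 *sqrt(51) / 325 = -49.84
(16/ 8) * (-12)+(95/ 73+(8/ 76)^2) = -597885/ 26353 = -22.69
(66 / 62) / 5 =33 / 155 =0.21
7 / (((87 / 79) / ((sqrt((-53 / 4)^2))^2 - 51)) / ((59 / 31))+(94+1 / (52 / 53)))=3381331772 / 45901035897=0.07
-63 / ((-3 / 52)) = 1092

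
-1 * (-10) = 10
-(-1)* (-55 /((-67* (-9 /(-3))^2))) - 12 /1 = -7181 /603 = -11.91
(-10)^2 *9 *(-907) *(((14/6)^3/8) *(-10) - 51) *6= 327563050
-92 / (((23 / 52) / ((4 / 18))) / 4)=-184.89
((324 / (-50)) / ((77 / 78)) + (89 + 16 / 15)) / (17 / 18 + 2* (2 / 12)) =2893362 / 44275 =65.35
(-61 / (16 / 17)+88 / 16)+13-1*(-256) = 3355 / 16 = 209.69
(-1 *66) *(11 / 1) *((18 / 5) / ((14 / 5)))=-933.43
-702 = -702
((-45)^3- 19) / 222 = -45572 / 111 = -410.56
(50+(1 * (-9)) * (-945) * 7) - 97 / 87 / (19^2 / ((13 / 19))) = 35556334544 / 596733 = 59585.00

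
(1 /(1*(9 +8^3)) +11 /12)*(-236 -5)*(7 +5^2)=-7084.14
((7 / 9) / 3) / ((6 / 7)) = 0.30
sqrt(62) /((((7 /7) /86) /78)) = 6708 * sqrt(62) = 52818.84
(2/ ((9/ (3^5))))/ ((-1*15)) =-18/ 5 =-3.60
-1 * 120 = -120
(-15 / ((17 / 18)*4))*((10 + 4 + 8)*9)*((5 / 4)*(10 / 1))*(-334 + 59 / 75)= 3274556.03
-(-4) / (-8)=-1 / 2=-0.50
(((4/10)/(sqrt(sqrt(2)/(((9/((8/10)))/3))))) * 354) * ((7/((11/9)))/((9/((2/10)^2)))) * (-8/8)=-1239 * sqrt(15) * 2^(3/4)/1375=-5.87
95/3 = 31.67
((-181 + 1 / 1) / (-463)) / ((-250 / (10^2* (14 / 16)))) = -63 / 463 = -0.14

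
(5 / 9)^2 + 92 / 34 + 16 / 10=31771 / 6885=4.61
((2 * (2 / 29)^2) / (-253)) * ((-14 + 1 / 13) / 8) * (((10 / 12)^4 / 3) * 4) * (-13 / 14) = -113125 / 2895414984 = -0.00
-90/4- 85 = -215/2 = -107.50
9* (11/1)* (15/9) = 165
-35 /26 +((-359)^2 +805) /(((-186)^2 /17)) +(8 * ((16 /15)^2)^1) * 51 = 1480213714 /2810925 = 526.59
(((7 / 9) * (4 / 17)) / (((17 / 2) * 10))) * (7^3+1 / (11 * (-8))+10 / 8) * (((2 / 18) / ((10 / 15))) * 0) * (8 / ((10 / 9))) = 0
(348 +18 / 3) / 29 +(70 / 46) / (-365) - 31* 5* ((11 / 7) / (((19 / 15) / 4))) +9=-4843782494 / 6475903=-747.97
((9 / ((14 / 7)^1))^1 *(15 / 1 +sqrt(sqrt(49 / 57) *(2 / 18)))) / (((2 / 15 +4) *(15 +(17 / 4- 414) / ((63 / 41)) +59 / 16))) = -510300 / 7748729- 3780 *57^(3 / 4) *sqrt(7) / 147225851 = -0.07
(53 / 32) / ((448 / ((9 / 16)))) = 477 / 229376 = 0.00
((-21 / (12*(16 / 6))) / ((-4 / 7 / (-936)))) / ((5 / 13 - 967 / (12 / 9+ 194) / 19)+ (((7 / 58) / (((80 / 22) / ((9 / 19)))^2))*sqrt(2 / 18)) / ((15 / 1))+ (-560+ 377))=685834564779000 / 116678977195993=5.88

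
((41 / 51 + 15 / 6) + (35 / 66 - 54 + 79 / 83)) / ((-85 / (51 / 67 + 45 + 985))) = 10550448970 / 17678419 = 596.80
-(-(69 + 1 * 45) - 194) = 308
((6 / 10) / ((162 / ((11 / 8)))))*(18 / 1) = 0.09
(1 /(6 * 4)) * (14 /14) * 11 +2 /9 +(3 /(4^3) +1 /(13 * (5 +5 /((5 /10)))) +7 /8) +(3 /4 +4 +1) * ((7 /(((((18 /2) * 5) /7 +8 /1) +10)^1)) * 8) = 3506731 /237120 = 14.79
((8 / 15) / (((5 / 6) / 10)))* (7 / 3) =224 / 15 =14.93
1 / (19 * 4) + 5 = 381 / 76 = 5.01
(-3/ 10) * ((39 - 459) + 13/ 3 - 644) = 3179/ 10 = 317.90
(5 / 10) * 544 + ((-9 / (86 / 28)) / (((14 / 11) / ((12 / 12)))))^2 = 512729 / 1849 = 277.30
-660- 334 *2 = -1328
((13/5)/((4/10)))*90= 585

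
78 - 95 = -17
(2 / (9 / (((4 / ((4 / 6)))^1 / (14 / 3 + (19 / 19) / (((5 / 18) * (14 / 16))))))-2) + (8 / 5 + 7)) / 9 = 1907 / 1955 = 0.98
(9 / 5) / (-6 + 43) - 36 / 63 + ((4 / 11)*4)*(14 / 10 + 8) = 187321 / 14245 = 13.15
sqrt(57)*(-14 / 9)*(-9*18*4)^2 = -653184*sqrt(57) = -4931431.06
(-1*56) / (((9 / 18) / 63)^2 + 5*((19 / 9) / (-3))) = 889056 / 55859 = 15.92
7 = 7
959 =959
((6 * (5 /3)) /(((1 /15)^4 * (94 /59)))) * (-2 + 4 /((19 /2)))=-448031250 /893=-501714.73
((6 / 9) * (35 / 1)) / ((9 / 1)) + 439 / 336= 11791 / 3024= 3.90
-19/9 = -2.11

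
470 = 470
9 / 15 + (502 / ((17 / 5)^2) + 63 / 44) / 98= 6590539 / 6230840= 1.06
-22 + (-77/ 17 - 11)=-638/ 17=-37.53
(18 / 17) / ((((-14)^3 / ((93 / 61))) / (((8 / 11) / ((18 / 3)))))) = -279 / 3912601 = -0.00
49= 49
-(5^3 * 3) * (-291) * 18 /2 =982125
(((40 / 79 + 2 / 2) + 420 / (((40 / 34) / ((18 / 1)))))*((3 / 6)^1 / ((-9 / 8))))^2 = 4125334712464 / 505521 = 8160560.52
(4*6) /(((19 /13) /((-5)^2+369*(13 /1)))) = 1504464 /19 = 79182.32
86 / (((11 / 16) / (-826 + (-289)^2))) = 113788320 / 11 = 10344392.73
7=7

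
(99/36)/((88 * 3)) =1/96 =0.01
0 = 0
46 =46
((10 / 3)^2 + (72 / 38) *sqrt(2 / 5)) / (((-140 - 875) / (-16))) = 576 *sqrt(10) / 96425 + 320 / 1827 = 0.19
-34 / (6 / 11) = -187 / 3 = -62.33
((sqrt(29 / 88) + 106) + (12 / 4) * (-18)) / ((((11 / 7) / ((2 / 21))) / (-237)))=-8216 / 11 - 79 * sqrt(638) / 242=-755.15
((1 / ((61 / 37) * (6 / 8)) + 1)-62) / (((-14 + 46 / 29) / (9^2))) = 191661 / 488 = 392.75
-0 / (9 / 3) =0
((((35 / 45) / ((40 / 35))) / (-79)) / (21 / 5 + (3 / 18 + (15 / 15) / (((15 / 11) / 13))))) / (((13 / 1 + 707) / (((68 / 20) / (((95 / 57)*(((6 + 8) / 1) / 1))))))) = -119 / 948758400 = -0.00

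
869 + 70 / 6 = 2642 / 3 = 880.67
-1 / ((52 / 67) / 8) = -10.31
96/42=16/7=2.29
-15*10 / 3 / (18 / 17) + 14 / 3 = -383 / 9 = -42.56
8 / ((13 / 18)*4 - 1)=72 / 17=4.24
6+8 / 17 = 110 / 17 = 6.47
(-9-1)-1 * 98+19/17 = -1817/17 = -106.88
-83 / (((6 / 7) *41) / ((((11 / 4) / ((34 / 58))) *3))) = -33.24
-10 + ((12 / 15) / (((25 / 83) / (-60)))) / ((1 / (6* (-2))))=47558 / 25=1902.32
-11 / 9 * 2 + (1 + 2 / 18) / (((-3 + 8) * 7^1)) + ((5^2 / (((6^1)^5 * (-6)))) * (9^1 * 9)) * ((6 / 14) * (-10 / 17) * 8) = -1423 / 612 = -2.33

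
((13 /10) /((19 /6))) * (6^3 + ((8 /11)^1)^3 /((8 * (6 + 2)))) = 11212656 /126445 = 88.68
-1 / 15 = -0.07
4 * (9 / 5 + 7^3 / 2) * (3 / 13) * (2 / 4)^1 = 5199 / 65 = 79.98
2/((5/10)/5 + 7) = 20/71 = 0.28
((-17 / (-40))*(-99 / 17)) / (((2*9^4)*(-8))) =0.00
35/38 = 0.92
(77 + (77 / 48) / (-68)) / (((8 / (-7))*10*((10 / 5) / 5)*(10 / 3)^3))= -15828813 / 34816000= -0.45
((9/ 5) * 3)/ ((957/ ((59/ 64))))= 531/ 102080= 0.01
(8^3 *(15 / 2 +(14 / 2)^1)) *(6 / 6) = 7424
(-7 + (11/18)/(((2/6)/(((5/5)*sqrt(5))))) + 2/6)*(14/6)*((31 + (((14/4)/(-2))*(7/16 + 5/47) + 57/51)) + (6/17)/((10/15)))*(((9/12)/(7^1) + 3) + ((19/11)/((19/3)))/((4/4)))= -2812034215/1687488 + 562406843*sqrt(5)/1227264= -641.70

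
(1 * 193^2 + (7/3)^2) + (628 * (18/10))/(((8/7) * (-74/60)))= 12138673/333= 36452.47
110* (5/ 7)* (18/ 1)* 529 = 5237100/ 7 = 748157.14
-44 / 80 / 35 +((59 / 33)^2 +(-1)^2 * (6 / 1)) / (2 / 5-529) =-0.03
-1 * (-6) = 6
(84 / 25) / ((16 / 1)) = 21 / 100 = 0.21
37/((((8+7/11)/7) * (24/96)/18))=205128/95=2159.24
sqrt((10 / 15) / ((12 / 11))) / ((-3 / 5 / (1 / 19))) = -0.07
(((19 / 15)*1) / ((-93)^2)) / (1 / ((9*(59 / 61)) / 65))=1121 / 57155475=0.00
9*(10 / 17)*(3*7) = 1890 / 17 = 111.18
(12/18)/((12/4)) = 2/9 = 0.22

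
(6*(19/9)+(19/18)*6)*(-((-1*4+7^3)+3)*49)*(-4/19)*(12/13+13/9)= 2063096/13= 158699.69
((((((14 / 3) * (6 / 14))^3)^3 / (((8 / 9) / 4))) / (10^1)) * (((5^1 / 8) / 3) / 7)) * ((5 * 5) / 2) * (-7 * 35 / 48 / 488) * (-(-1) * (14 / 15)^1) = -1225 / 1464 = -0.84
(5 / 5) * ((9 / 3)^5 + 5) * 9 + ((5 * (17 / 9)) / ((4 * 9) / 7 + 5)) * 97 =1483963 / 639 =2322.32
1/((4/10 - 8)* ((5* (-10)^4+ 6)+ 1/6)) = -15/5700703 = -0.00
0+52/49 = 52/49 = 1.06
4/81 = 0.05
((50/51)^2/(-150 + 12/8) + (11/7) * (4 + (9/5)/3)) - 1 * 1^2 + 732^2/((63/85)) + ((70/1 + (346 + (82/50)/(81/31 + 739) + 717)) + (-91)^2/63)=724207.81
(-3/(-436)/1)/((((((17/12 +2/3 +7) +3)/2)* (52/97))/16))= 6984/205465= 0.03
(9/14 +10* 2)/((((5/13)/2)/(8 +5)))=48841/35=1395.46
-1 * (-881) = 881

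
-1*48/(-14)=24/7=3.43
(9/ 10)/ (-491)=-0.00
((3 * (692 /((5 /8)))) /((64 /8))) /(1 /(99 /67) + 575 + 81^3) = 205524 /263348255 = 0.00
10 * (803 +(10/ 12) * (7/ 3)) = 72445/ 9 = 8049.44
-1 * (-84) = 84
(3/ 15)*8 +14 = 78/ 5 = 15.60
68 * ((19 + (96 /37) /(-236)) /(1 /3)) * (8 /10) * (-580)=-3923775168 /2183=-1797423.35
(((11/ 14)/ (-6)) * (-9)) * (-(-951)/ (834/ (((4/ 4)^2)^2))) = 10461/ 7784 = 1.34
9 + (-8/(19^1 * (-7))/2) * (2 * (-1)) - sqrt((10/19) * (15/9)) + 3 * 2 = 1987/133 - 5 * sqrt(114)/57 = 14.00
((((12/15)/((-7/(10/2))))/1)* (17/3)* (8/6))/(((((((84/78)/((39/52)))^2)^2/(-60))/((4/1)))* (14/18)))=589927455/1882384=313.39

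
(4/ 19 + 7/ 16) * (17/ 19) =3349/ 5776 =0.58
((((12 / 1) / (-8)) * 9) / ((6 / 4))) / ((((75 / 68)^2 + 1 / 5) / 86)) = -17894880 / 32749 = -546.43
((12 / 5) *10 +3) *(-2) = -54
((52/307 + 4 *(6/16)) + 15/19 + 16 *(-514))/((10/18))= -863212491/58330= -14798.77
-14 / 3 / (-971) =14 / 2913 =0.00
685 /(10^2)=137 /20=6.85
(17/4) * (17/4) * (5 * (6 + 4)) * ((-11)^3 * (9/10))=-17309655/16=-1081853.44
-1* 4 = -4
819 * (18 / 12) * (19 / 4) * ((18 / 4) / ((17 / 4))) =420147 / 68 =6178.63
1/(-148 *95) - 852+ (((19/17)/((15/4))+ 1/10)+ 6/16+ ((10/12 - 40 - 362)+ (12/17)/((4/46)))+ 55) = -1705564571/1434120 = -1189.28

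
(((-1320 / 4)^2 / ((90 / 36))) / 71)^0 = 1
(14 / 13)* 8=112 / 13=8.62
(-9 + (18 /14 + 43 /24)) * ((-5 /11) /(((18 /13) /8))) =15.55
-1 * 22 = -22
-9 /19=-0.47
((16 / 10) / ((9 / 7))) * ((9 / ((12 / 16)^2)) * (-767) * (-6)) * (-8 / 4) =-2748928 / 15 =-183261.87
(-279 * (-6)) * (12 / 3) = 6696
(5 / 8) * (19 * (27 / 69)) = 855 / 184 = 4.65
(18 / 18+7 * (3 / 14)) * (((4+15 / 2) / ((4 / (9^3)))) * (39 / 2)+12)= 3270525 / 32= 102203.91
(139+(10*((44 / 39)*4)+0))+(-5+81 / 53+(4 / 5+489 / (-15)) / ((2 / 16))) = -762139 / 10335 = -73.74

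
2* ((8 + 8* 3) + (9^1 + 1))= 84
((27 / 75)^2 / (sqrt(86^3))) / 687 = 0.00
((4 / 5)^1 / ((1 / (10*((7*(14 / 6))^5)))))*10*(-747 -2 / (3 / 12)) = -17061505039600 / 243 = -70211954895.47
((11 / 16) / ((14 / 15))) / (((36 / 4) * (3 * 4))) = 55 / 8064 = 0.01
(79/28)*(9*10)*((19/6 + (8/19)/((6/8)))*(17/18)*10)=8940.71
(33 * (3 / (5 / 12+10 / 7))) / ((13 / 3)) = 24948 / 2015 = 12.38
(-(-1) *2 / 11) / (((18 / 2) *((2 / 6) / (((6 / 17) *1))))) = 4 / 187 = 0.02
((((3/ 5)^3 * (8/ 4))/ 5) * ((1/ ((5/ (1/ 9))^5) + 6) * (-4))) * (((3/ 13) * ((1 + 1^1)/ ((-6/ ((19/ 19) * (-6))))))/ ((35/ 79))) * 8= -861206954624/ 49833984375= -17.28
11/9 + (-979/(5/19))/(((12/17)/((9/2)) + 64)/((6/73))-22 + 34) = -1722187/496080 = -3.47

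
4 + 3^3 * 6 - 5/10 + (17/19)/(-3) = 18833/114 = 165.20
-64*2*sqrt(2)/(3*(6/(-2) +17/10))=1280*sqrt(2)/39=46.42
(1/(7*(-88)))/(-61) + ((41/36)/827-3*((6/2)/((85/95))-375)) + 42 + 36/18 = 5510225940085/4754528856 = 1158.94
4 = 4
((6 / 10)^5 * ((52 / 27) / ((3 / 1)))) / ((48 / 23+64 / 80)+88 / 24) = 10764 / 1413125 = 0.01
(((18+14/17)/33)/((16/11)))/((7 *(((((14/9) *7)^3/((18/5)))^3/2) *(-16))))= -94143178827/620099898084298979200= -0.00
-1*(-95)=95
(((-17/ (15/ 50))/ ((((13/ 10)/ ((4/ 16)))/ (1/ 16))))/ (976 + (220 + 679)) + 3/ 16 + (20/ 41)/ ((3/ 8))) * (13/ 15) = 1427539/ 1107000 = 1.29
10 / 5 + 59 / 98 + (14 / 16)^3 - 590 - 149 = -18457945 / 25088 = -735.73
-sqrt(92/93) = -2 * sqrt(2139)/93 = -0.99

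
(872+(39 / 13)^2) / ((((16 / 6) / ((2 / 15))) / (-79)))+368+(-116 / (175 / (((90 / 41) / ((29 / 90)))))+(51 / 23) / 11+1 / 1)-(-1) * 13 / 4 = -2259664557 / 726110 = -3112.01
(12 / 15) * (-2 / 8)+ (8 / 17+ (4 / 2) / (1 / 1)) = 2.27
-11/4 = -2.75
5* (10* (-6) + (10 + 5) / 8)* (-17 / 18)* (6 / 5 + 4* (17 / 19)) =598145 / 456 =1311.72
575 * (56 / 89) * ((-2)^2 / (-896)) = -575 / 356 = -1.62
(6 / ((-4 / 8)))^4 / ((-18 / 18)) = -20736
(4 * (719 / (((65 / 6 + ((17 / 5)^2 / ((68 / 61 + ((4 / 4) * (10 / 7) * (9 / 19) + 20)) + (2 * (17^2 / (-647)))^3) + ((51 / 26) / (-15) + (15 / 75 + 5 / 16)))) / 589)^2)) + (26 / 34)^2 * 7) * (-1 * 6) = -25088956038367516417472692859286562986847468698 / 579941327975191396363530683619856619089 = -43261197.00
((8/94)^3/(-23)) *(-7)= 448/2387929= 0.00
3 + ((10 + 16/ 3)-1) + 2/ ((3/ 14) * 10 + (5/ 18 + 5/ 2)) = 8249/ 465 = 17.74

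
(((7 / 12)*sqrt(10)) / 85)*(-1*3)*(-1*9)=63*sqrt(10) / 340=0.59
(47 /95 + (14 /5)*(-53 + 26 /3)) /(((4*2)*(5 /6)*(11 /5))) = -35237 /4180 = -8.43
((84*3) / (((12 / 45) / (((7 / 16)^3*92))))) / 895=1491021 / 183296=8.13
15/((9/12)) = 20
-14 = -14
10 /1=10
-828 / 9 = -92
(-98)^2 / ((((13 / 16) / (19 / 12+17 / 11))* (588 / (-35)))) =-2833180 / 1287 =-2201.38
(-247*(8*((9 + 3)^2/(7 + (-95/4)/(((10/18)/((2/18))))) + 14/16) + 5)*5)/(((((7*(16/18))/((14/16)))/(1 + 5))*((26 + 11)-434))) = 4368195/3176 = 1375.38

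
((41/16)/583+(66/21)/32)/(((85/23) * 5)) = 1541/277508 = 0.01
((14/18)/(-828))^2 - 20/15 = -74043023/55532304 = -1.33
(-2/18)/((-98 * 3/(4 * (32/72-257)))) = -4618/11907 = -0.39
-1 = -1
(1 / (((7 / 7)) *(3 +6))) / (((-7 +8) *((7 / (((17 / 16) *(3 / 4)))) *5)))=17 / 6720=0.00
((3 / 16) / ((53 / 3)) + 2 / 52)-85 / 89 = -0.91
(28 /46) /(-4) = -7 /46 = -0.15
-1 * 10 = -10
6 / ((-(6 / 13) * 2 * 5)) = -13 / 10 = -1.30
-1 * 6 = -6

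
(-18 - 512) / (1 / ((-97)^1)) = 51410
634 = 634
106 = 106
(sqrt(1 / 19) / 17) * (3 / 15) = 0.00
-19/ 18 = -1.06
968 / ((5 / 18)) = 3484.80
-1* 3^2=-9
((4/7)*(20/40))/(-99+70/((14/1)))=-1/329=-0.00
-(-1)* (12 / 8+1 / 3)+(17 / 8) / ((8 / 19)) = 6.88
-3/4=-0.75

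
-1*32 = -32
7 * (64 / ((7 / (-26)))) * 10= -16640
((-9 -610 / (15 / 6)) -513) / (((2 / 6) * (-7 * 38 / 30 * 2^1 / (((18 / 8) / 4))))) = 155115 / 2128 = 72.89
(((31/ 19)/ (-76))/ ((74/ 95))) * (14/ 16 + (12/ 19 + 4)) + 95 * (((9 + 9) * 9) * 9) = 118404866745/ 854848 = 138509.85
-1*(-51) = 51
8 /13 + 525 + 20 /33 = 526.22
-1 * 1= -1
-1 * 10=-10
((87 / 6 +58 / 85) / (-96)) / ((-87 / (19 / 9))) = 1691 / 440640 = 0.00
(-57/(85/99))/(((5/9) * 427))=-50787/181475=-0.28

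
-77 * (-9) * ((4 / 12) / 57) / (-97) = -77 / 1843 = -0.04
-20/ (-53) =20/ 53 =0.38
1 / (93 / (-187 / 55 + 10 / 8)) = -43 / 1860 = -0.02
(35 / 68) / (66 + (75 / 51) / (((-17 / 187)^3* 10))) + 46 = 405777 / 8822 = 46.00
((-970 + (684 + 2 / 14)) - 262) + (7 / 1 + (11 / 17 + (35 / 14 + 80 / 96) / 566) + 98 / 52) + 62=-1251199129 / 2626806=-476.32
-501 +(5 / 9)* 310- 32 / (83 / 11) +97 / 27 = -738244 / 2241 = -329.43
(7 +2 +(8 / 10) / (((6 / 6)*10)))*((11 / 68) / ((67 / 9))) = 22473 / 113900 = 0.20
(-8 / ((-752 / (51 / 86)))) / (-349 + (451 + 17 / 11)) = 33 / 541628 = 0.00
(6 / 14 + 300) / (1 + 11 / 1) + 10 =981 / 28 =35.04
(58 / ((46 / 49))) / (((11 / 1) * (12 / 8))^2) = 0.23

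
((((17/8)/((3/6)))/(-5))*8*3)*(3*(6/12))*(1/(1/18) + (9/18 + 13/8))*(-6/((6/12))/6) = 24633/20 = 1231.65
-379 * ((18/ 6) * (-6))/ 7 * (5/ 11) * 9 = 306990/ 77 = 3986.88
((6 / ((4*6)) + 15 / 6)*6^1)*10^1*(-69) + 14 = -11371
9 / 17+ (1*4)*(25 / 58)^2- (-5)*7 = 518589 / 14297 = 36.27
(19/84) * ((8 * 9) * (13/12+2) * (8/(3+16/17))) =47804/469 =101.93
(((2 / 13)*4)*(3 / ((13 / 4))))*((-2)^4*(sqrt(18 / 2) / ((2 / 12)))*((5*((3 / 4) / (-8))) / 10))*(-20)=25920 / 169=153.37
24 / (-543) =-0.04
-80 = -80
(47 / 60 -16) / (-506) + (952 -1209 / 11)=842.12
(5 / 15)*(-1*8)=-8 / 3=-2.67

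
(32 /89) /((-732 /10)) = -80 /16287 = -0.00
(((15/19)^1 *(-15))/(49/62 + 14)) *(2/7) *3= -83700/121961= -0.69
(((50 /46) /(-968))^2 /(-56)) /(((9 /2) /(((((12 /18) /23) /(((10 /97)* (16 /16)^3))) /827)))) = -12125 /7127898843453696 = -0.00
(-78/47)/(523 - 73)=-13/3525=-0.00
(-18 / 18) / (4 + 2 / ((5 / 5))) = -1 / 6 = -0.17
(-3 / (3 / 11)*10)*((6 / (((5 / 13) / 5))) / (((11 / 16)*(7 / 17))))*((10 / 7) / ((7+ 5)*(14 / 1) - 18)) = -14144 / 49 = -288.65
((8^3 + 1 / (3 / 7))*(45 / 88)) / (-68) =-23145 / 5984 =-3.87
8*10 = 80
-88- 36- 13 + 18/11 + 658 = 5749/11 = 522.64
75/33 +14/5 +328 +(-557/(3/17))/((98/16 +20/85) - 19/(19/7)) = 75609379/14355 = 5267.11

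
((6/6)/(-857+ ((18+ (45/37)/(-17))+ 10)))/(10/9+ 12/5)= -28305/82394788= -0.00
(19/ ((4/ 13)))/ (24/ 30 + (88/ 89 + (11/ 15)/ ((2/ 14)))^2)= 440209575/ 272894836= 1.61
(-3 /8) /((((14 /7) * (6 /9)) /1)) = -9 /32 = -0.28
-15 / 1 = -15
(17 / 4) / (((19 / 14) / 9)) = 1071 / 38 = 28.18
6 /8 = 0.75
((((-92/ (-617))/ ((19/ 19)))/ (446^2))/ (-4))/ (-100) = 23/ 12273117200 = 0.00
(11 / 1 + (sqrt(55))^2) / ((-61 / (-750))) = 49500 / 61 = 811.48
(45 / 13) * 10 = 450 / 13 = 34.62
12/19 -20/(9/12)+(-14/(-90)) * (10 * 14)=-728/171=-4.26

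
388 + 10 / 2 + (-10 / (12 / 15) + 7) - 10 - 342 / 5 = 3091 / 10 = 309.10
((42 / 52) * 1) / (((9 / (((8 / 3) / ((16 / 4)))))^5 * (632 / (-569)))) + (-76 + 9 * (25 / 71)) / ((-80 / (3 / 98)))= 76197115251379 / 2734276444492320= 0.03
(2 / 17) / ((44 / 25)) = 25 / 374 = 0.07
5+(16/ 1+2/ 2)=22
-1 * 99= -99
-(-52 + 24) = 28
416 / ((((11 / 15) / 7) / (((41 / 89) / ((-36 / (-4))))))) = 596960 / 2937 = 203.26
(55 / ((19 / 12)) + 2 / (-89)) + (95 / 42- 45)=-569861 / 71022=-8.02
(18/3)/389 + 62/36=12167/7002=1.74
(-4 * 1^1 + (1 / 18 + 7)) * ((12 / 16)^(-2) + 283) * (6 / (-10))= -28193 / 54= -522.09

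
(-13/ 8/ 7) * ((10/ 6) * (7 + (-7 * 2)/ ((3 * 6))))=-65/ 27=-2.41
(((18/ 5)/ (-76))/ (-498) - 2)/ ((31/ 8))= -126154/ 244435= -0.52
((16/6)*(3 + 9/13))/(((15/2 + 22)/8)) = 2048/767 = 2.67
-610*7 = -4270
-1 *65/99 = -0.66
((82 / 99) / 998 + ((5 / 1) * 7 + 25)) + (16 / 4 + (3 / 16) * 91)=64073753 / 790416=81.06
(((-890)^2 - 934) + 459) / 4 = 791625 / 4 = 197906.25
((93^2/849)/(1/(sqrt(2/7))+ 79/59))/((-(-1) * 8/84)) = -282190923/3363455+ 210750183 * sqrt(14)/6726910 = 33.32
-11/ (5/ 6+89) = -6/ 49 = -0.12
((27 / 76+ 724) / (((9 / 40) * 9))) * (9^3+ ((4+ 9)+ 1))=265775.78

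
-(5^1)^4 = -625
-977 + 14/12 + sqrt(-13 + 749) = -948.70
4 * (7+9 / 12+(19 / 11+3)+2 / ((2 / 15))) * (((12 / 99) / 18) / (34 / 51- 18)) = -31 / 726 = -0.04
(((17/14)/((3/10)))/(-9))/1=-85/189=-0.45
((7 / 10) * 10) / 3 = 7 / 3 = 2.33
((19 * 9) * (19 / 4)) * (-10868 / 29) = -8827533 / 29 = -304397.69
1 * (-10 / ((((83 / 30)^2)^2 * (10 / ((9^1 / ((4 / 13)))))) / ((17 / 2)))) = -201386250 / 47458321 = -4.24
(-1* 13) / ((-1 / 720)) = 9360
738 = 738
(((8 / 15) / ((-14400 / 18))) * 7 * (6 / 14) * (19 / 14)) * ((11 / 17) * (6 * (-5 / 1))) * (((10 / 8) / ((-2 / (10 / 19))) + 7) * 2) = 0.70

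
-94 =-94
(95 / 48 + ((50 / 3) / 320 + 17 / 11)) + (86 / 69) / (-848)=4602271 / 1287264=3.58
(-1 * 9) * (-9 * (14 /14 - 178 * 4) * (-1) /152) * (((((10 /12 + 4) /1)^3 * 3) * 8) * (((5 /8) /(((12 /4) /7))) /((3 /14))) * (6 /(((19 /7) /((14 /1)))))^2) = 91804580044695 /13718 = 6692271471.40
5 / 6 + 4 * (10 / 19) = 335 / 114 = 2.94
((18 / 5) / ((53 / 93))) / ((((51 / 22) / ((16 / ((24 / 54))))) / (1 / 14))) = 220968 / 31535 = 7.01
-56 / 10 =-28 / 5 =-5.60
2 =2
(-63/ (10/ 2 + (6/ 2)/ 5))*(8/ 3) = -30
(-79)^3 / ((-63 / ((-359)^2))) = 1008624751.73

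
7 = 7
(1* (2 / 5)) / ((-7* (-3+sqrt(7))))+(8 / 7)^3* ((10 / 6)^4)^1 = sqrt(7) / 35+1611907 / 138915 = 11.68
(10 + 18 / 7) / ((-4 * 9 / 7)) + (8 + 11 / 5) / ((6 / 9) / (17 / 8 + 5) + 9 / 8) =5.93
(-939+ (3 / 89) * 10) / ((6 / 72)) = -1002492 / 89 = -11263.96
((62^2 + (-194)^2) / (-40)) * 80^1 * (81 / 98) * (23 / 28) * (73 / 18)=-78350535 / 343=-228427.22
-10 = -10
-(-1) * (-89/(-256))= 89/256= 0.35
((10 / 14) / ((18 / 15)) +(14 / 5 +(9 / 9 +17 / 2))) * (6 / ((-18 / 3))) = -1354 / 105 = -12.90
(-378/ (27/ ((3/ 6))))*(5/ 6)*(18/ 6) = -35/ 2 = -17.50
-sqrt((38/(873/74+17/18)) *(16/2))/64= -3 *sqrt(2982829)/67888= -0.08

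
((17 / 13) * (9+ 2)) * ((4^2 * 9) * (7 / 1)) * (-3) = -565488 / 13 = -43499.08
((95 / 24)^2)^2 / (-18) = -81450625 / 5971968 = -13.64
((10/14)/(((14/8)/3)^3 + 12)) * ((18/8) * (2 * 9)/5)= 69984/147553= 0.47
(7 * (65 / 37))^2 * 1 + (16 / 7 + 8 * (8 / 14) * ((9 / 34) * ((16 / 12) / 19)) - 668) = -1592245047 / 3095309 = -514.41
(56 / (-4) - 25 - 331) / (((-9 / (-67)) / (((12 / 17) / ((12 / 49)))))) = -1214710 / 153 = -7939.28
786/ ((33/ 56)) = 14672/ 11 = 1333.82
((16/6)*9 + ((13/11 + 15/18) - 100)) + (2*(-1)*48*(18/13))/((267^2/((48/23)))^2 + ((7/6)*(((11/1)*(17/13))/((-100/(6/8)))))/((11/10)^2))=-208583989817191573/2819279808875310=-73.98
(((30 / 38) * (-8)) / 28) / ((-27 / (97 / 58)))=485 / 34713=0.01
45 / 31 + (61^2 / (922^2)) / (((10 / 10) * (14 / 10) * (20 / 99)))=1082525589 / 737872912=1.47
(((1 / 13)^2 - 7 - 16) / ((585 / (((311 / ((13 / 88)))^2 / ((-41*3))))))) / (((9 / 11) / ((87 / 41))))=928495069042816 / 252778130865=3673.16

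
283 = 283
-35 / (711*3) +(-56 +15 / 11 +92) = 876278 / 23463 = 37.35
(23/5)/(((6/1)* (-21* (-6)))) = 23/3780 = 0.01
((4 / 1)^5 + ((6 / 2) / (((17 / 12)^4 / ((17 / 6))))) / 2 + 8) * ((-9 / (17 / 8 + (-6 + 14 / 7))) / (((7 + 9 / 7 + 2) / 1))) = 2368520 / 4913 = 482.09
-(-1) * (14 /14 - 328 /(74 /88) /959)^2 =443144601 /1259043289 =0.35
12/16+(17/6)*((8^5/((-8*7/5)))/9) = -695753/756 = -920.31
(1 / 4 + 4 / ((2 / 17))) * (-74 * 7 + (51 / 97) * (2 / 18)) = -20648777 / 1164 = -17739.50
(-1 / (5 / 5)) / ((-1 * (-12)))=-1 / 12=-0.08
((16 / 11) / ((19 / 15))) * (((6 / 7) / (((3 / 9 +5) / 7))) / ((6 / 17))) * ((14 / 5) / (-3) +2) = 816 / 209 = 3.90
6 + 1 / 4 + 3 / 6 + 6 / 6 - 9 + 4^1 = 2.75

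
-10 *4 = -40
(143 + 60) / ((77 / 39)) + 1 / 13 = 14714 / 143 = 102.90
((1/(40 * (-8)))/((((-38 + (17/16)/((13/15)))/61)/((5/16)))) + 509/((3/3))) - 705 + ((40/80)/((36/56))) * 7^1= -190.55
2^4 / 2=8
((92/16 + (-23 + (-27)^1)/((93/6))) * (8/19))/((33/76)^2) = 190304/33759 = 5.64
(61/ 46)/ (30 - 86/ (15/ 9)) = -305/ 4968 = -0.06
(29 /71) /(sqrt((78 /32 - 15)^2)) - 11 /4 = -155125 /57084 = -2.72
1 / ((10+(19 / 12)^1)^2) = 144 / 19321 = 0.01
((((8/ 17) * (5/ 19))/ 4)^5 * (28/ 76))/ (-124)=-175000/ 2070751127229527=-0.00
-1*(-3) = 3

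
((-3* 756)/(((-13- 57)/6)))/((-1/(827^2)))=-664778988/5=-132955797.60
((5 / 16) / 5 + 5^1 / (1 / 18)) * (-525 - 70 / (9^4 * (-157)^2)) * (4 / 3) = -122346803481595 / 1940665068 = -63043.75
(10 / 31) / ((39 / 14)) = 140 / 1209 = 0.12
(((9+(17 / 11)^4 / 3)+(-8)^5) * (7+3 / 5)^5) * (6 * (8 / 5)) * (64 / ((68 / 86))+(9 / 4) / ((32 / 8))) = -148666318411125617536 / 228765625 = -649863013340.08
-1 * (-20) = 20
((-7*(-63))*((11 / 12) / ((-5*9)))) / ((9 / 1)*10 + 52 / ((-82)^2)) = -906059 / 9078180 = -0.10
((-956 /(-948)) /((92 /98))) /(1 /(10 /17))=58555 /92667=0.63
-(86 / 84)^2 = -1849 / 1764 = -1.05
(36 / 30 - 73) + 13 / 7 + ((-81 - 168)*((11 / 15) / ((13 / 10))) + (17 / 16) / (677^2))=-702042688041 / 3336635120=-210.40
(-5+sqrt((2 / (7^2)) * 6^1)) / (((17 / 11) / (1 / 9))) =-55 / 153+22 * sqrt(3) / 1071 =-0.32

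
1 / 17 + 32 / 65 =609 / 1105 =0.55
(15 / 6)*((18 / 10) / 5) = 9 / 10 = 0.90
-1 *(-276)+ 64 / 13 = 3652 / 13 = 280.92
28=28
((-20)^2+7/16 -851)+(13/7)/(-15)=-757153/1680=-450.69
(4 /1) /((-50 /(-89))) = 178 /25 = 7.12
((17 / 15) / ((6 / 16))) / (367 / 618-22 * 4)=-28016 / 810255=-0.03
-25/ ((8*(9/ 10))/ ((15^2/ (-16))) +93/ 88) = -275000/ 5993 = -45.89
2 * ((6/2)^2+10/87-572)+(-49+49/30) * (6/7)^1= -507371/435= -1166.37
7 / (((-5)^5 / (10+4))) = -98 / 3125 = -0.03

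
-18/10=-9/5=-1.80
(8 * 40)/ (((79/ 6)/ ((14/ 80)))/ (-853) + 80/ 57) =1815184/ 7461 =243.29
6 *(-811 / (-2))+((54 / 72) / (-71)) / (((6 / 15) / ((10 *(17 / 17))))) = 690897 / 284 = 2432.74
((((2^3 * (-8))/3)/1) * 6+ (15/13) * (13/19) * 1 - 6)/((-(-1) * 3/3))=-2531/19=-133.21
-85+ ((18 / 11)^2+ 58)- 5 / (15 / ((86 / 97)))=-24.62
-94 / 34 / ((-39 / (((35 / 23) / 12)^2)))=57575 / 50504688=0.00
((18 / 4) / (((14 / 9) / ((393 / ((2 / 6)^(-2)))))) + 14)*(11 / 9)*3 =43219 / 84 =514.51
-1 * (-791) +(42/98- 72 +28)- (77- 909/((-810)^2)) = 342120407/510300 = 670.43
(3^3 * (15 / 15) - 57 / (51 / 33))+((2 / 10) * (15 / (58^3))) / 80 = -2622305229 / 265352320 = -9.88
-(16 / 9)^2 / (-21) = 256 / 1701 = 0.15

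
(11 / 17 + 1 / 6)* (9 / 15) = 83 / 170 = 0.49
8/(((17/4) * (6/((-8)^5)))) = -524288/51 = -10280.16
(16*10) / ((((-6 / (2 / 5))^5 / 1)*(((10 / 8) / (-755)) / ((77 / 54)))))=744128 / 4100625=0.18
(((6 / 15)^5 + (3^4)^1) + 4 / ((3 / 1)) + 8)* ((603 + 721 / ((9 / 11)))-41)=11001306319 / 84375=130385.85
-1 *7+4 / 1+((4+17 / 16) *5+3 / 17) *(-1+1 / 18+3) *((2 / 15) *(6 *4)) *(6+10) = 683291 / 255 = 2679.57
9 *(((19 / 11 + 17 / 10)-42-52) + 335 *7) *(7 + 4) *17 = 37942011 / 10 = 3794201.10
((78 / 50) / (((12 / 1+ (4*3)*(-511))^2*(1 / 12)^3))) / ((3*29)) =13 / 15714375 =0.00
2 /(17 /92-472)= -184 /43407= -0.00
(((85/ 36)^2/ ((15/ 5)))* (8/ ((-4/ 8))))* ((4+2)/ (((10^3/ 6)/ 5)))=-289/ 54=-5.35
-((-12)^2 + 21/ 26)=-3765/ 26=-144.81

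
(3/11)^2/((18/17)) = 17/242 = 0.07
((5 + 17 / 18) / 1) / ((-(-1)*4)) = 107 / 72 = 1.49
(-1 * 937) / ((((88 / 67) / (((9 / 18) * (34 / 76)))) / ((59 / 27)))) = -62967337 / 180576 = -348.70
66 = 66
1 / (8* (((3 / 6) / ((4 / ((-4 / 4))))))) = -1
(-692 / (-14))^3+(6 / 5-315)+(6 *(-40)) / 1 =206158913 / 1715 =120209.28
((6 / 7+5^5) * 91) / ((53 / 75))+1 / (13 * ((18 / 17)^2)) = 89858718017 / 223236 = 402527.90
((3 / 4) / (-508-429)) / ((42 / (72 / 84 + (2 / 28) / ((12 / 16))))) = -5 / 275478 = -0.00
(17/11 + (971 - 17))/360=10511/3960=2.65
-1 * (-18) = 18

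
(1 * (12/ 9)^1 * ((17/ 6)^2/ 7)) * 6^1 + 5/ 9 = 9.73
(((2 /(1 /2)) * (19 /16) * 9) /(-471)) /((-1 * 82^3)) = 57 /346259104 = 0.00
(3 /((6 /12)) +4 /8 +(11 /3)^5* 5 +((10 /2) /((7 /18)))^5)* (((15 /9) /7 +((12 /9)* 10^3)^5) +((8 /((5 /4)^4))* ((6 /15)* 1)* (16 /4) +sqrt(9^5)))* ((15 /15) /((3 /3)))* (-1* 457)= -14827504910866021514208970369744334102 /21709549378125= -682994596184779786620123.40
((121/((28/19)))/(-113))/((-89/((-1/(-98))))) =2299/27596408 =0.00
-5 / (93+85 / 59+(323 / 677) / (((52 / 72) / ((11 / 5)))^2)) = -843795875 / 16684841528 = -0.05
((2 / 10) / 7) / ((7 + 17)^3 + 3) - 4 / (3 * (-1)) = 215087 / 161315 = 1.33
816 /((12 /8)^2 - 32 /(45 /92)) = -146880 /11371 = -12.92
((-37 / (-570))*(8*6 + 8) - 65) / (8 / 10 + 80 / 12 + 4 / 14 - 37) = 122423 / 58349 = 2.10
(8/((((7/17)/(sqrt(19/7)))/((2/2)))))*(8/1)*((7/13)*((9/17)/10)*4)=1152*sqrt(133)/455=29.20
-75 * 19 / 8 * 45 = -64125 / 8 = -8015.62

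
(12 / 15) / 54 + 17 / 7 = 2309 / 945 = 2.44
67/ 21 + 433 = 9160/ 21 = 436.19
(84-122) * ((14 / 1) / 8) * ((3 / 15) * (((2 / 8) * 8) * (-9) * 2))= 2394 / 5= 478.80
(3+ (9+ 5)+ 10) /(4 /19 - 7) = -171 /43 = -3.98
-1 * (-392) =392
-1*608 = -608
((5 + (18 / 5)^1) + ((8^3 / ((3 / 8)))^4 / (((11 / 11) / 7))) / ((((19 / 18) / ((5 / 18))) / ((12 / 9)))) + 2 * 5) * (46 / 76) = 4531747125051437363 / 877230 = 5165973718467.72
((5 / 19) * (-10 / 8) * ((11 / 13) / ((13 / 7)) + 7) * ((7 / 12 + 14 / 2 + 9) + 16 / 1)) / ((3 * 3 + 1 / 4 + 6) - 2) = -1026375 / 170183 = -6.03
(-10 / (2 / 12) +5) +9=-46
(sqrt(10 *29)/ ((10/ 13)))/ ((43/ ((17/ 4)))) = 2.19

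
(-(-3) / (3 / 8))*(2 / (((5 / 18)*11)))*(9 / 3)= 864 / 55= 15.71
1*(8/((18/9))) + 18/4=17/2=8.50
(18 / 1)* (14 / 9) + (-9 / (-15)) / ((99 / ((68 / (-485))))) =2240632 / 80025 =28.00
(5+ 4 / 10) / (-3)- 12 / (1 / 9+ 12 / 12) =-63 / 5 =-12.60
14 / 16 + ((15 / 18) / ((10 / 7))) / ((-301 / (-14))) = 0.90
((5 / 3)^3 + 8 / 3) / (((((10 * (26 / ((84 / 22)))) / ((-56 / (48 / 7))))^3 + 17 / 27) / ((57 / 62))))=-0.01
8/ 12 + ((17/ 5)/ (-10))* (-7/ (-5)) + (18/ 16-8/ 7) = 3629/ 21000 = 0.17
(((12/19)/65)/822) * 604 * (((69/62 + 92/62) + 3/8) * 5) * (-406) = -45182522/1049009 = -43.07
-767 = -767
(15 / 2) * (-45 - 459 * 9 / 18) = -8235 / 4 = -2058.75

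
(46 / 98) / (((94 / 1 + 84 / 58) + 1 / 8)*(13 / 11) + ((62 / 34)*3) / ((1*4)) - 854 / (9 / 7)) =-8980488 / 10520959001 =-0.00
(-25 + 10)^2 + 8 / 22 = 2479 / 11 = 225.36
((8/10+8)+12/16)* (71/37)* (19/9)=257659/6660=38.69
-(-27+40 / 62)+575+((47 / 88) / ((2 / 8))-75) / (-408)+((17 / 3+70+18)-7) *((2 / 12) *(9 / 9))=514198615 / 834768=615.98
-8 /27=-0.30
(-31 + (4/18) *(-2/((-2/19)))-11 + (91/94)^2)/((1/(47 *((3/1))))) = -2929711/564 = -5194.52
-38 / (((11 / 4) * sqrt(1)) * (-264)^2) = -19 / 95832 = -0.00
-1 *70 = -70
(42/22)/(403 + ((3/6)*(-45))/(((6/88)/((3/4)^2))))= 168/19129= 0.01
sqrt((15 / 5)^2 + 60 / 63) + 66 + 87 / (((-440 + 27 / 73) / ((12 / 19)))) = sqrt(4389) / 21 + 40168410 / 609767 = 69.03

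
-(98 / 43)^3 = -941192 / 79507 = -11.84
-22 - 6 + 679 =651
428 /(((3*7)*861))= 428 /18081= 0.02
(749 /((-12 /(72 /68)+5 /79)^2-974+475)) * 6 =-18030249 /1492435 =-12.08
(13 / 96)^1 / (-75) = -13 / 7200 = -0.00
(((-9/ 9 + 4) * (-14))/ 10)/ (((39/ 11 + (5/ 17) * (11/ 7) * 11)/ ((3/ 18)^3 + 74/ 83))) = -147221921/ 337524480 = -0.44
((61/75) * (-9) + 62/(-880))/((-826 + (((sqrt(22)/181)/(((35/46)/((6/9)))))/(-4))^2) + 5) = 234903544659/26095255902056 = 0.01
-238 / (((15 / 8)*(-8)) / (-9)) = -714 / 5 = -142.80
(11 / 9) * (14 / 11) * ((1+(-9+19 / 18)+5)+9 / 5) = -91 / 405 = -0.22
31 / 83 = 0.37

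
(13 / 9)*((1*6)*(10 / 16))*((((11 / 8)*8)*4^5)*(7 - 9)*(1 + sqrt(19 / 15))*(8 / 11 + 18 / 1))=-1371136*sqrt(285) / 9 - 6855680 / 3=-4857164.42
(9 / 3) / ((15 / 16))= 16 / 5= 3.20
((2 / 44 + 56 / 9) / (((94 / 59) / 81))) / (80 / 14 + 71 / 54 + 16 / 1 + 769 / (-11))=-124545519 / 18323138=-6.80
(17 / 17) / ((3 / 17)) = 17 / 3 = 5.67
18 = 18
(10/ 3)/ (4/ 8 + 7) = 4/ 9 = 0.44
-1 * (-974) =974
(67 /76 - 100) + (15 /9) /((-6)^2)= -50824 /513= -99.07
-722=-722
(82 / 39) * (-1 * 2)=-4.21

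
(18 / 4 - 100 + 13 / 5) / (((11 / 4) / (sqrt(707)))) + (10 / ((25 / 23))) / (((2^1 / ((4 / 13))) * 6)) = -898.00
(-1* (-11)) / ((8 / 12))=33 / 2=16.50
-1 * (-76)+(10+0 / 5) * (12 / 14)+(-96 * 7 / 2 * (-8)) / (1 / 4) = 75856 / 7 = 10836.57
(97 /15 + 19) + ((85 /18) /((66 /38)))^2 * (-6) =-5553161 /294030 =-18.89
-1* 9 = -9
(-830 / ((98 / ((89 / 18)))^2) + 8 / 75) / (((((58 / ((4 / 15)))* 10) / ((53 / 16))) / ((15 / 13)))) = -318128207 / 90239184000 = -0.00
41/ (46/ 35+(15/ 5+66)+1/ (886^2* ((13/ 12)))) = 3661025095/ 6278594362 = 0.58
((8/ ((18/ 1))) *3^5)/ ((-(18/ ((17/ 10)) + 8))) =-459/ 79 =-5.81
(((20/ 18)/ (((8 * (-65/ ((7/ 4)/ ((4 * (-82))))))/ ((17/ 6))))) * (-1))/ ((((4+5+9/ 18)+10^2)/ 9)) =-119/ 44823168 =-0.00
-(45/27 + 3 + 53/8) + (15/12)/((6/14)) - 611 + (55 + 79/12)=-13387/24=-557.79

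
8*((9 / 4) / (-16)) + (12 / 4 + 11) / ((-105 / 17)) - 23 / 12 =-637 / 120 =-5.31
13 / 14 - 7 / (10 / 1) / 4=211 / 280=0.75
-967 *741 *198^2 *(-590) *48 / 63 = 88394613690240 / 7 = 12627801955748.57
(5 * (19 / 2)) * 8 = 380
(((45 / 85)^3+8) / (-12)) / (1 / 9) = -120099 / 19652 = -6.11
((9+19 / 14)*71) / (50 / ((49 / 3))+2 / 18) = 648585 / 2798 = 231.80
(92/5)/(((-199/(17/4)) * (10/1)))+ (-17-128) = -1443141/9950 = -145.04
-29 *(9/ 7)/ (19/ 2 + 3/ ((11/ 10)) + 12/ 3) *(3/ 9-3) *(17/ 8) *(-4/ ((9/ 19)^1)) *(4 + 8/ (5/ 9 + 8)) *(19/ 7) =-31825760/ 21609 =-1472.80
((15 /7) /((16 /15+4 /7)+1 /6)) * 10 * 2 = 9000 /379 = 23.75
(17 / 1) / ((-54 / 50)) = -425 / 27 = -15.74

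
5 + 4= 9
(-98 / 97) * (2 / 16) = -49 / 388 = -0.13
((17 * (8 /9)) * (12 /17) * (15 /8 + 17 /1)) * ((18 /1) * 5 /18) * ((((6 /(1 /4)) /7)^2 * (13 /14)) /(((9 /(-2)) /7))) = -2512640 /147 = -17092.79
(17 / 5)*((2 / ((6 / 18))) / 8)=51 / 20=2.55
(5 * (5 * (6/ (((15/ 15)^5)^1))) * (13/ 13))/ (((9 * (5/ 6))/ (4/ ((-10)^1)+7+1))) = 152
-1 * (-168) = 168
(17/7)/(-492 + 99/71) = -71/14343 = -0.00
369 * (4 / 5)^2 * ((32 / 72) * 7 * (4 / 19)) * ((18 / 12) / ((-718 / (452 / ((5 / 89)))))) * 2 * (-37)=164037554688 / 852625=192391.21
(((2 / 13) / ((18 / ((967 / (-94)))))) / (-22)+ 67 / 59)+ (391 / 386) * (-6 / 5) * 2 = -17791376459 / 13775764860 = -1.29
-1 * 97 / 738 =-97 / 738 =-0.13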